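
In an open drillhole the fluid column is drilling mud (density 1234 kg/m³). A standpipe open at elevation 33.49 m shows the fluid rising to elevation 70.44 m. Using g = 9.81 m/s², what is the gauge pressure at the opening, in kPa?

P ≈ 447 kPa

Pressure head ψ = h − z = 70.44 − 33.49 = 36.95 m.
P = ρgψ = 1234 × 9.81 × 36.95 = 447300 Pa ≈ 447 kPa.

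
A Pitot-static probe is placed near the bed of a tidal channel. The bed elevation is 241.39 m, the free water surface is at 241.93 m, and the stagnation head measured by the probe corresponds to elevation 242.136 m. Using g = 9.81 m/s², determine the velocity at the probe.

Near the bed, under hydrostatic conditions, the piezometric head (z + ψ) equals the free-surface elevation, 241.93 m.
Velocity head = total − piezometric = 242.136 − 241.93 = 0.206 m.
v = √(2g·h_v) = √(2 × 9.81 × 0.206) = 2.01 m/s.

v ≈ 2.01 m/s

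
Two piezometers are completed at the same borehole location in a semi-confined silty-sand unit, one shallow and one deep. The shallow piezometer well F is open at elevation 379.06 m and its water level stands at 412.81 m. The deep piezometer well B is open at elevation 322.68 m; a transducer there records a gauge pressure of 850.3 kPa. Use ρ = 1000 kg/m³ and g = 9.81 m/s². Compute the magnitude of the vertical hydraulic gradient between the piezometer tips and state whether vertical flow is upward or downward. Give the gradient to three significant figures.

|i_v| ≈ 0.0612; vertical flow is downward

Total head at well F: h = 412.81 m (water level in the standpipe).
Pressure head at well B: ψ = P/(ρg) = 850.3×1000 / (1000 × 9.81) = 86.68 m.
Total head at well B: h = z + ψ = 322.68 + 86.68 = 409.36 m.
Δh = h(well F) − h(well B) = 412.81 − 409.36 = 3.45 m.
Vertical separation Δz = 379.06 − 322.68 = 56.38 m.
|i_v| = |Δh| / Δz = 3.45 / 56.38 = 0.0612.
Head is higher in the shallow piezometer, so vertical flow is downward (recharge condition).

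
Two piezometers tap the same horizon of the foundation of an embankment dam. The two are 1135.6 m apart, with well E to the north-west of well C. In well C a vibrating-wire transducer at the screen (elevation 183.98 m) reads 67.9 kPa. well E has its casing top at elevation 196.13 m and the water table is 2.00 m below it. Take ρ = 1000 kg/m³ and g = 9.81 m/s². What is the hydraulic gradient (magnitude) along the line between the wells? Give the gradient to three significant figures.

Pressure head at well C: ψ = P/(ρg) = 67.9×1000 / (1000 × 9.81) = 6.92 m.
Total head at well C: h = z + ψ = 183.98 + 6.92 = 190.90 m.
Total head at well E: h = 196.13 − 2.00 = 194.13 m.
Head difference: h(well C) − h(well E) = 190.90 − 194.13 = -3.23 m.
Hydraulic gradient: i = |Δh| / L = 3.23 / 1135.6 = 0.00284.

i ≈ 0.00284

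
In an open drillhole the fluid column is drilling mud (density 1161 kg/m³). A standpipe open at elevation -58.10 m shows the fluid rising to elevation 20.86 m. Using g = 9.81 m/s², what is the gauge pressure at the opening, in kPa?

Pressure head ψ = h − z = 20.86 − (-58.10) = 78.96 m.
P = ρgψ = 1161 × 9.81 × 78.96 = 899308 Pa ≈ 899 kPa.

P ≈ 899 kPa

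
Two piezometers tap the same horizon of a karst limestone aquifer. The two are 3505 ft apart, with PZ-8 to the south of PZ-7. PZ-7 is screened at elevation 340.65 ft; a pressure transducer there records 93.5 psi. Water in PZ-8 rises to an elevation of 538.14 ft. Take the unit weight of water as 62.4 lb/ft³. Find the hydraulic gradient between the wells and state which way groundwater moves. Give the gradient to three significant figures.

i ≈ 0.00522; groundwater flows toward the south

Pressure head at PZ-7: ψ = 144·P/γ = 144 × 93.5 / 62.4 = 215.77 ft.
Total head at PZ-7: h = z + ψ = 340.65 + 215.77 = 556.42 ft.
Total head at PZ-8: h = 538.14 ft (water level in the piezometer is the total head).
Head difference: h(PZ-7) − h(PZ-8) = 556.42 − 538.14 = 18.28 ft.
Hydraulic gradient: i = |Δh| / L = 18.28 / 3505 = 0.00522.
Flow is from higher to lower head: from PZ-7 toward PZ-8, i.e. toward the south.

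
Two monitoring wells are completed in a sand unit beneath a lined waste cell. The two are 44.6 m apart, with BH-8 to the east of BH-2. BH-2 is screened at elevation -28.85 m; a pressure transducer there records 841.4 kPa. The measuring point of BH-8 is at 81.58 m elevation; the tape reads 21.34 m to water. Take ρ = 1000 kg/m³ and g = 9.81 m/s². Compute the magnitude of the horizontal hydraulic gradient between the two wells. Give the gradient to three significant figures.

i ≈ 0.0744

Pressure head at BH-2: ψ = P/(ρg) = 841.4×1000 / (1000 × 9.81) = 85.77 m.
Total head at BH-2: h = z + ψ = -28.85 + 85.77 = 56.92 m.
Total head at BH-8: h = 81.58 − 21.34 = 60.24 m.
Head difference: h(BH-2) − h(BH-8) = 56.92 − 60.24 = -3.32 m.
Hydraulic gradient: i = |Δh| / L = 3.32 / 44.6 = 0.0744.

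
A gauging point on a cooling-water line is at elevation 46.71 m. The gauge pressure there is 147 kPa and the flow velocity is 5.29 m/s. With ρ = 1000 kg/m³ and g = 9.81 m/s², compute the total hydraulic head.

h ≈ 63.12 m

Pressure head ψ = P/(ρg) = 147×1000 / (1000 × 9.81) = 14.98 m.
Velocity head = v²/(2g) = 5.29² / (2 × 9.81) = 1.426 m.
h = z + ψ + v²/(2g) = 46.71 + 14.98 + 1.426 = 63.12 m.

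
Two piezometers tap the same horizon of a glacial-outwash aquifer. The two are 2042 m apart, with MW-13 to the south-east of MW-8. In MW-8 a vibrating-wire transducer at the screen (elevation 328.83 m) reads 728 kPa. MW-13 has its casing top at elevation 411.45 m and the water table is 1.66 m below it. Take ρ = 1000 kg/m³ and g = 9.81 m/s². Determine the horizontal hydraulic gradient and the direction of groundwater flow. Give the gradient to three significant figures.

Pressure head at MW-8: ψ = P/(ρg) = 728×1000 / (1000 × 9.81) = 74.21 m.
Total head at MW-8: h = z + ψ = 328.83 + 74.21 = 403.04 m.
Total head at MW-13: h = 411.45 − 1.66 = 409.79 m.
Head difference: h(MW-8) − h(MW-13) = 403.04 − 409.79 = -6.75 m.
Hydraulic gradient: i = |Δh| / L = 6.75 / 2042 = 0.00331.
Flow is from higher to lower head: from MW-13 toward MW-8, i.e. toward the north-west.

i ≈ 0.00331; groundwater flows toward the north-west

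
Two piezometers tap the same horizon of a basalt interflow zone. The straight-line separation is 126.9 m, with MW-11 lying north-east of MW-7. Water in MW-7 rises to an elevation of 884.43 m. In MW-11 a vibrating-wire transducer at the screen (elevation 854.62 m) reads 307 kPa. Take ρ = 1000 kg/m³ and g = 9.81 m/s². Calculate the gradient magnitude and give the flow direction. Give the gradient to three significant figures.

i ≈ 0.0117; groundwater flows toward the south-west

Total head at MW-7: h = 884.43 m (water level in the piezometer is the total head).
Pressure head at MW-11: ψ = P/(ρg) = 307×1000 / (1000 × 9.81) = 31.29 m.
Total head at MW-11: h = z + ψ = 854.62 + 31.29 = 885.91 m.
Head difference: h(MW-7) − h(MW-11) = 884.43 − 885.91 = -1.48 m.
Hydraulic gradient: i = |Δh| / L = 1.48 / 126.9 = 0.0117.
Flow is from higher to lower head: from MW-11 toward MW-7, i.e. toward the south-west.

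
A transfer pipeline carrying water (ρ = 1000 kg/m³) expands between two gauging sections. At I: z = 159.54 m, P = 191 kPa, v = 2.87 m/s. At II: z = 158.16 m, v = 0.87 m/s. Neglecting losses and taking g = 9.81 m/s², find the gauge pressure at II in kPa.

Pressure head at I: ψ₁ = P₁/(ρg) = 191×1000 / (1000 × 9.81) = 19.47 m.
Velocity heads: v₁²/2g = 2.87²/19.62 = 0.420 m; v₂²/2g = 0.87²/19.62 = 0.039 m.
Total head H = z₁ + ψ₁ + v₁²/2g = 159.54 + 19.47 + 0.420 = 179.43 m.
ψ₂ = H − z₂ − v₂²/2g = 179.43 − 158.16 − 0.039 = 21.23 m.
P₂ = ρgψ₂ = 1000 × 9.81 × 21.23 ≈ 208 kPa.

P₂ ≈ 208 kPa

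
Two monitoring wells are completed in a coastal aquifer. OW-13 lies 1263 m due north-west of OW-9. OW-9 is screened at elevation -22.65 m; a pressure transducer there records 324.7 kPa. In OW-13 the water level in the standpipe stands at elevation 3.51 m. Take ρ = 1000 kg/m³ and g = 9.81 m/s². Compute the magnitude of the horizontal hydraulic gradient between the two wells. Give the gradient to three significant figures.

Pressure head at OW-9: ψ = P/(ρg) = 324.7×1000 / (1000 × 9.81) = 33.10 m.
Total head at OW-9: h = z + ψ = -22.65 + 33.10 = 10.45 m.
Total head at OW-13: h = 3.51 m (water level in the piezometer is the total head).
Head difference: h(OW-9) − h(OW-13) = 10.45 − 3.51 = 6.94 m.
Hydraulic gradient: i = |Δh| / L = 6.94 / 1263 = 0.00549.

i ≈ 0.00549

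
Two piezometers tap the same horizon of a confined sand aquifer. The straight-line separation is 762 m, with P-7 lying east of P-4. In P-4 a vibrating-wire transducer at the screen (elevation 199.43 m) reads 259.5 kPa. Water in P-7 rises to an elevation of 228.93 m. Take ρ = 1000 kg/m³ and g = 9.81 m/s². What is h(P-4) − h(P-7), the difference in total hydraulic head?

Δh ≈ -3.05 m

Pressure head at P-4: ψ = P/(ρg) = 259.5×1000 / (1000 × 9.81) = 26.45 m.
Total head at P-4: h = z + ψ = 199.43 + 26.45 = 225.88 m.
Total head at P-7: h = 228.93 m (water level in the piezometer is the total head).
Head difference: h(P-4) − h(P-7) = 225.88 − 228.93 = -3.05 m.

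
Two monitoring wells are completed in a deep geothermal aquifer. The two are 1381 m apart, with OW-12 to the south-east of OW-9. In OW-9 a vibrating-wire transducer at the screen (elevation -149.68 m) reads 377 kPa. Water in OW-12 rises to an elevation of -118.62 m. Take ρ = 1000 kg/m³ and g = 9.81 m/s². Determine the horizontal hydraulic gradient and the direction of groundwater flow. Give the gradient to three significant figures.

i ≈ 0.00534; groundwater flows toward the south-east

Pressure head at OW-9: ψ = P/(ρg) = 377×1000 / (1000 × 9.81) = 38.43 m.
Total head at OW-9: h = z + ψ = -149.68 + 38.43 = -111.25 m.
Total head at OW-12: h = -118.62 m (water level in the piezometer is the total head).
Head difference: h(OW-9) − h(OW-12) = -111.25 − (-118.62) = 7.37 m.
Hydraulic gradient: i = |Δh| / L = 7.37 / 1381 = 0.00534.
Flow is from higher to lower head: from OW-9 toward OW-12, i.e. toward the south-east.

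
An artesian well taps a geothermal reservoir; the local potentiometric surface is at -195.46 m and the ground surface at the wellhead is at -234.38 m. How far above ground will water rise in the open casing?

≈ 38.92 m above ground

Water rises to the potentiometric surface, so the rise above ground = -195.46 − (-234.38) = 38.92 m.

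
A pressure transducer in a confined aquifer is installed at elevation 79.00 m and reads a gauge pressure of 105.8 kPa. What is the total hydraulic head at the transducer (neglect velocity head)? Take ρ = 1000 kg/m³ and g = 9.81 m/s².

h ≈ 89.78 m

ψ = P/(ρg) = 105.8×1000 / (1000 × 9.81) = 10.78 m.
h = z + ψ = 79.00 + 10.78 = 89.78 m.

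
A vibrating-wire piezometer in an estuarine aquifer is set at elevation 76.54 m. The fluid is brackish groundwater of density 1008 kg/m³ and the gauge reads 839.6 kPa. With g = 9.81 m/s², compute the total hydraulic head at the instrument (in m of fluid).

ψ = P/(ρg) = 839.6×1000 / (1008 × 9.81) = 84.91 m.
h = z + ψ = 76.54 + 84.91 = 161.45 m.

h ≈ 161.45 m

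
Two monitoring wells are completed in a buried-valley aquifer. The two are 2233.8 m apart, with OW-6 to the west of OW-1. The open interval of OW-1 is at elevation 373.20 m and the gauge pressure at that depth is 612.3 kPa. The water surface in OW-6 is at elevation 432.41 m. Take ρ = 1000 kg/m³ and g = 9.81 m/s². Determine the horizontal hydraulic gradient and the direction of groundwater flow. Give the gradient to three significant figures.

i ≈ 0.00144; groundwater flows toward the west

Pressure head at OW-1: ψ = P/(ρg) = 612.3×1000 / (1000 × 9.81) = 62.42 m.
Total head at OW-1: h = z + ψ = 373.20 + 62.42 = 435.62 m.
Total head at OW-6: h = 432.41 m (water level in the piezometer is the total head).
Head difference: h(OW-1) − h(OW-6) = 435.62 − 432.41 = 3.21 m.
Hydraulic gradient: i = |Δh| / L = 3.21 / 2233.8 = 0.00144.
Flow is from higher to lower head: from OW-1 toward OW-6, i.e. toward the west.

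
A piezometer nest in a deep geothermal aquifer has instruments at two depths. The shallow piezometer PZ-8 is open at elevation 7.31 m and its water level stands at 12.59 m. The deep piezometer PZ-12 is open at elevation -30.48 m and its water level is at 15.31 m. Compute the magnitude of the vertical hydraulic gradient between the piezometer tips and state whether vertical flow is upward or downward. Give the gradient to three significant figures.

Total head at PZ-8: h = 12.59 m (water level in the standpipe).
Total head at PZ-12: h = 15.31 m.
Δh = h(PZ-8) − h(PZ-12) = 12.59 − 15.31 = -2.72 m.
Vertical separation Δz = 7.31 − (-30.48) = 37.79 m.
|i_v| = |Δh| / Δz = 2.72 / 37.79 = 0.0720.
Head is higher in the deep piezometer, so vertical flow is upward (discharge condition).

|i_v| ≈ 0.0720; vertical flow is upward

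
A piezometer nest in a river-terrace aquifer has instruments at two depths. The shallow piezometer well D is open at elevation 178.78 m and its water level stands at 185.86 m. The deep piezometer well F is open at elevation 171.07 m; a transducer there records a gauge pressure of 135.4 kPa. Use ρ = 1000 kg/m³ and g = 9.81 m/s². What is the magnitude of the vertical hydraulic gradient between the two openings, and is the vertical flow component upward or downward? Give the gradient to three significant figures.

Total head at well D: h = 185.86 m (water level in the standpipe).
Pressure head at well F: ψ = P/(ρg) = 135.4×1000 / (1000 × 9.81) = 13.80 m.
Total head at well F: h = z + ψ = 171.07 + 13.80 = 184.87 m.
Δh = h(well D) − h(well F) = 185.86 − 184.87 = 0.99 m.
Vertical separation Δz = 178.78 − 171.07 = 7.71 m.
|i_v| = |Δh| / Δz = 0.99 / 7.71 = 0.128.
Head is higher in the shallow piezometer, so vertical flow is downward (recharge condition).

|i_v| ≈ 0.128; vertical flow is downward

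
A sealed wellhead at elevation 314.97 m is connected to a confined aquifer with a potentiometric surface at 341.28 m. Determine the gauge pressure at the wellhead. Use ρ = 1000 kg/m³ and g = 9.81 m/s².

Head above the cap: Δh = 341.28 − 314.97 = 26.31 m.
P = ρgΔh = 1000 × 9.81 × 26.31 = 258101 Pa ≈ 258 kPa.

P ≈ 258 kPa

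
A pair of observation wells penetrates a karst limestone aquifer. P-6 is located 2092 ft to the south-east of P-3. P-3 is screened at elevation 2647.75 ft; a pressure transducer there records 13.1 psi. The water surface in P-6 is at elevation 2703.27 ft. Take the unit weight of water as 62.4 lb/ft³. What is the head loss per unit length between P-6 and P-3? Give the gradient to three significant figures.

Pressure head at P-3: ψ = 144·P/γ = 144 × 13.1 / 62.4 = 30.23 ft.
Total head at P-3: h = z + ψ = 2647.75 + 30.23 = 2677.98 ft.
Total head at P-6: h = 2703.27 ft (water level in the piezometer is the total head).
Head difference: h(P-3) − h(P-6) = 2677.98 − 2703.27 = -25.29 ft.
Hydraulic gradient: i = |Δh| / L = 25.29 / 2092 = 0.0121.

i ≈ 0.0121 ft/ft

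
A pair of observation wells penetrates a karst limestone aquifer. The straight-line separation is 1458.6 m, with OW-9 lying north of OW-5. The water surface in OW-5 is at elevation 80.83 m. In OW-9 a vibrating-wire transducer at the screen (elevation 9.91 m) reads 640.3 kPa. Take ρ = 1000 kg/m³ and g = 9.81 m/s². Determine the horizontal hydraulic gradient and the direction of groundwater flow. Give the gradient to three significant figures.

i ≈ 0.00387; groundwater flows toward the north

Total head at OW-5: h = 80.83 m (water level in the piezometer is the total head).
Pressure head at OW-9: ψ = P/(ρg) = 640.3×1000 / (1000 × 9.81) = 65.27 m.
Total head at OW-9: h = z + ψ = 9.91 + 65.27 = 75.18 m.
Head difference: h(OW-5) − h(OW-9) = 80.83 − 75.18 = 5.65 m.
Hydraulic gradient: i = |Δh| / L = 5.65 / 1458.6 = 0.00387.
Flow is from higher to lower head: from OW-5 toward OW-9, i.e. toward the north.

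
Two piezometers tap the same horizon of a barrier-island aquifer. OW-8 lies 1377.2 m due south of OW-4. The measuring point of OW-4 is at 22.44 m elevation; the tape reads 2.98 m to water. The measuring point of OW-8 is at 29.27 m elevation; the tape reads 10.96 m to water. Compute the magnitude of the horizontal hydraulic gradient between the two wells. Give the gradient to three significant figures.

i ≈ 0.000835

Total head at OW-4: h = 22.44 − 2.98 = 19.46 m.
Total head at OW-8: h = 29.27 − 10.96 = 18.31 m.
Head difference: h(OW-4) − h(OW-8) = 19.46 − 18.31 = 1.15 m.
Hydraulic gradient: i = |Δh| / L = 1.15 / 1377.2 = 0.000835.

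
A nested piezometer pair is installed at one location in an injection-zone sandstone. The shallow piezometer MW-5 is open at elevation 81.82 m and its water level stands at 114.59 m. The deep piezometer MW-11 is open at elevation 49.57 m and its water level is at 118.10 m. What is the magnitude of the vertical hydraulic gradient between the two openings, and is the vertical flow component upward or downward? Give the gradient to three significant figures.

Total head at MW-5: h = 114.59 m (water level in the standpipe).
Total head at MW-11: h = 118.10 m.
Δh = h(MW-5) − h(MW-11) = 114.59 − 118.10 = -3.51 m.
Vertical separation Δz = 81.82 − 49.57 = 32.25 m.
|i_v| = |Δh| / Δz = 3.51 / 32.25 = 0.109.
Head is higher in the deep piezometer, so vertical flow is upward (discharge condition).

|i_v| ≈ 0.109; vertical flow is upward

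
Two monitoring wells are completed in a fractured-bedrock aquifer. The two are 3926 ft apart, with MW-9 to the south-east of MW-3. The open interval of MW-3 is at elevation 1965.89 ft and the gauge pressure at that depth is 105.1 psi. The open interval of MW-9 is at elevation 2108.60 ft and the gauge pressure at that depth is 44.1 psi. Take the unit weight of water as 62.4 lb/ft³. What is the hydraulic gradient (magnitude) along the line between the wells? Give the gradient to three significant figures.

Pressure head at MW-3: ψ = 144·P/γ = 144 × 105.1 / 62.4 = 242.54 ft.
Total head at MW-3: h = z + ψ = 1965.89 + 242.54 = 2208.43 ft.
Pressure head at MW-9: ψ = 144·P/γ = 144 × 44.1 / 62.4 = 101.77 ft.
Total head at MW-9: h = z + ψ = 2108.60 + 101.77 = 2210.37 ft.
Head difference: h(MW-3) − h(MW-9) = 2208.43 − 2210.37 = -1.94 ft.
Hydraulic gradient: i = |Δh| / L = 1.94 / 3926 = 0.000494.

i ≈ 0.000494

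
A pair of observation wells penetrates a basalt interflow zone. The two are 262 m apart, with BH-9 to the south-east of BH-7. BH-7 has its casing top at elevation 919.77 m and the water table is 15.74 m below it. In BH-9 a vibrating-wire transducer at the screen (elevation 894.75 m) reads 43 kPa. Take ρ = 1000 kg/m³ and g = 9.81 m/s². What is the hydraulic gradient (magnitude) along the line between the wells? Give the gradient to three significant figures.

i ≈ 0.0187

Total head at BH-7: h = 919.77 − 15.74 = 904.03 m.
Pressure head at BH-9: ψ = P/(ρg) = 43×1000 / (1000 × 9.81) = 4.38 m.
Total head at BH-9: h = z + ψ = 894.75 + 4.38 = 899.13 m.
Head difference: h(BH-7) − h(BH-9) = 904.03 − 899.13 = 4.90 m.
Hydraulic gradient: i = |Δh| / L = 4.90 / 262 = 0.0187.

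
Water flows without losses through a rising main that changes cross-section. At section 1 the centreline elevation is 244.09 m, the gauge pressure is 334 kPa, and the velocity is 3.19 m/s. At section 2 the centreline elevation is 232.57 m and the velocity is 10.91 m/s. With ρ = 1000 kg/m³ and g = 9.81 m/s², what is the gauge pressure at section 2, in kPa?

P₂ ≈ 393 kPa

Pressure head at 1: ψ₁ = P₁/(ρg) = 334×1000 / (1000 × 9.81) = 34.05 m.
Velocity heads: v₁²/2g = 3.19²/19.62 = 0.519 m; v₂²/2g = 10.91²/19.62 = 6.067 m.
Total head H = z₁ + ψ₁ + v₁²/2g = 244.09 + 34.05 + 0.519 = 278.66 m.
ψ₂ = H − z₂ − v₂²/2g = 278.66 − 232.57 − 6.067 = 40.02 m.
P₂ = ρgψ₂ = 1000 × 9.81 × 40.02 ≈ 393 kPa.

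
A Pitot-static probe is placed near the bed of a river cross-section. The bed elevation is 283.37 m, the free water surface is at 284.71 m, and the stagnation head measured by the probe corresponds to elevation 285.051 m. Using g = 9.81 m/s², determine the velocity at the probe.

v ≈ 2.59 m/s

Near the bed, under hydrostatic conditions, the piezometric head (z + ψ) equals the free-surface elevation, 284.71 m.
Velocity head = total − piezometric = 285.051 − 284.71 = 0.341 m.
v = √(2g·h_v) = √(2 × 9.81 × 0.341) = 2.59 m/s.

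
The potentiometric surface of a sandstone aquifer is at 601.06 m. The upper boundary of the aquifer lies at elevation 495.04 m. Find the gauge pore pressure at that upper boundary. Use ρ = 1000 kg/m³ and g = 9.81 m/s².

P ≈ 1040 kPa

Pressure head at the aquifer top: ψ = h − z = 601.06 − 495.04 = 106.02 m.
P = ρgψ = 1000 × 9.81 × 106.02 = 1040056 Pa ≈ 1040 kPa.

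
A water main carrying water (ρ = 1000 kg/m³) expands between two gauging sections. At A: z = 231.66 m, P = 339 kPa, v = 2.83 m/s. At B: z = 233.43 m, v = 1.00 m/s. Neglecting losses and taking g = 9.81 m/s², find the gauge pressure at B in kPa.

Pressure head at A: ψ₁ = P₁/(ρg) = 339×1000 / (1000 × 9.81) = 34.56 m.
Velocity heads: v₁²/2g = 2.83²/19.62 = 0.408 m; v₂²/2g = 1.00²/19.62 = 0.051 m.
Total head H = z₁ + ψ₁ + v₁²/2g = 231.66 + 34.56 + 0.408 = 266.63 m.
ψ₂ = H − z₂ − v₂²/2g = 266.63 − 233.43 − 0.051 = 33.15 m.
P₂ = ρgψ₂ = 1000 × 9.81 × 33.15 ≈ 325 kPa.

P₂ ≈ 325 kPa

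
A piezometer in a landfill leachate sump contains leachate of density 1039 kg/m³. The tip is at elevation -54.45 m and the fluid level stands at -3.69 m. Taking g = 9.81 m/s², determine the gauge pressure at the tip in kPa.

Pressure head ψ = h − z = -3.69 − (-54.45) = 50.76 m.
P = ρgψ = 1039 × 9.81 × 50.76 = 517376 Pa ≈ 517 kPa.

P ≈ 517 kPa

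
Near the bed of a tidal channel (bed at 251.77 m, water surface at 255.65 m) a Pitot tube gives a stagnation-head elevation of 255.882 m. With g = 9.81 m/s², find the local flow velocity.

v ≈ 2.13 m/s

Near the bed, under hydrostatic conditions, the piezometric head (z + ψ) equals the free-surface elevation, 255.65 m.
Velocity head = total − piezometric = 255.882 − 255.65 = 0.232 m.
v = √(2g·h_v) = √(2 × 9.81 × 0.232) = 2.13 m/s.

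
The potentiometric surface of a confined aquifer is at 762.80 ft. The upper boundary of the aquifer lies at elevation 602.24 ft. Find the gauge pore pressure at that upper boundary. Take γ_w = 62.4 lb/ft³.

Pressure head at the aquifer top: ψ = h − z = 762.80 − 602.24 = 160.56 ft.
P = γψ/144 = 62.4 × 160.56 / 144 = 69.6 psi.

P ≈ 69.6 psi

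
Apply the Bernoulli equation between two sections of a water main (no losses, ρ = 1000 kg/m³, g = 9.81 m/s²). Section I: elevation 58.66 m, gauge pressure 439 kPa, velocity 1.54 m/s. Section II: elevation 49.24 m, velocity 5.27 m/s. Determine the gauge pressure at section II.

P₂ ≈ 519 kPa

Pressure head at I: ψ₁ = P₁/(ρg) = 439×1000 / (1000 × 9.81) = 44.75 m.
Velocity heads: v₁²/2g = 1.54²/19.62 = 0.121 m; v₂²/2g = 5.27²/19.62 = 1.416 m.
Total head H = z₁ + ψ₁ + v₁²/2g = 58.66 + 44.75 + 0.121 = 103.53 m.
ψ₂ = H − z₂ − v₂²/2g = 103.53 − 49.24 − 1.416 = 52.87 m.
P₂ = ρgψ₂ = 1000 × 9.81 × 52.87 ≈ 519 kPa.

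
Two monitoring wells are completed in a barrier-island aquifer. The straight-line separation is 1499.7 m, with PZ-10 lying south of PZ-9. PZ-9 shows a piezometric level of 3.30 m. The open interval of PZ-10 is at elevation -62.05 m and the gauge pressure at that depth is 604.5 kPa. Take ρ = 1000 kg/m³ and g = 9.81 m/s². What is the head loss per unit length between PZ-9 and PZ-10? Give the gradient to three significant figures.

Total head at PZ-9: h = 3.30 m (water level in the piezometer is the total head).
Pressure head at PZ-10: ψ = P/(ρg) = 604.5×1000 / (1000 × 9.81) = 61.62 m.
Total head at PZ-10: h = z + ψ = -62.05 + 61.62 = -0.43 m.
Head difference: h(PZ-9) − h(PZ-10) = 3.30 − (-0.43) = 3.73 m.
Hydraulic gradient: i = |Δh| / L = 3.73 / 1499.7 = 0.00249.

i ≈ 0.00249 m/m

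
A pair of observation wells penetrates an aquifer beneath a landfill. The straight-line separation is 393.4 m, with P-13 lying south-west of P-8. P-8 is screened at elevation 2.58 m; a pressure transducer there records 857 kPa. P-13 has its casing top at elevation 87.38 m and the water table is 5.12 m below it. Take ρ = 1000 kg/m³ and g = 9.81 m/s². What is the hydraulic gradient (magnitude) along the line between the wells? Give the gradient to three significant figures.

i ≈ 0.0195

Pressure head at P-8: ψ = P/(ρg) = 857×1000 / (1000 × 9.81) = 87.36 m.
Total head at P-8: h = z + ψ = 2.58 + 87.36 = 89.94 m.
Total head at P-13: h = 87.38 − 5.12 = 82.26 m.
Head difference: h(P-8) − h(P-13) = 89.94 − 82.26 = 7.68 m.
Hydraulic gradient: i = |Δh| / L = 7.68 / 393.4 = 0.0195.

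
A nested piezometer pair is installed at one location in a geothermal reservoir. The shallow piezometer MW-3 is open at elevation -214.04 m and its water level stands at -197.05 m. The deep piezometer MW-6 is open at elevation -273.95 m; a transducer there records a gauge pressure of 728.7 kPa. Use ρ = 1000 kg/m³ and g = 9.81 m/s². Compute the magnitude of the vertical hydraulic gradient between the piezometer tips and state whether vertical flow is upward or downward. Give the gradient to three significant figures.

Total head at MW-3: h = -197.05 m (water level in the standpipe).
Pressure head at MW-6: ψ = P/(ρg) = 728.7×1000 / (1000 × 9.81) = 74.28 m.
Total head at MW-6: h = z + ψ = -273.95 + 74.28 = -199.67 m.
Δh = h(MW-3) − h(MW-6) = -197.05 − (-199.67) = 2.62 m.
Vertical separation Δz = -214.04 − (-273.95) = 59.91 m.
|i_v| = |Δh| / Δz = 2.62 / 59.91 = 0.0437.
Head is higher in the shallow piezometer, so vertical flow is downward (recharge condition).

|i_v| ≈ 0.0437; vertical flow is downward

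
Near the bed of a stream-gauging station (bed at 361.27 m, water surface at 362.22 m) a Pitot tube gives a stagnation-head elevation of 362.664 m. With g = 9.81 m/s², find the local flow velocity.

Near the bed, under hydrostatic conditions, the piezometric head (z + ψ) equals the free-surface elevation, 362.22 m.
Velocity head = total − piezometric = 362.664 − 362.22 = 0.444 m.
v = √(2g·h_v) = √(2 × 9.81 × 0.444) = 2.95 m/s.

v ≈ 2.95 m/s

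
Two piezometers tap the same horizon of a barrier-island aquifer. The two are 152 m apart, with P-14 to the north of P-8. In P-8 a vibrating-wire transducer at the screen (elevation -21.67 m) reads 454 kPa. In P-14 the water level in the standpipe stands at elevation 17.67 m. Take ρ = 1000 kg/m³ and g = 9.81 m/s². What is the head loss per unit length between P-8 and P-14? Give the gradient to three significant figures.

i ≈ 0.0457 m/m

Pressure head at P-8: ψ = P/(ρg) = 454×1000 / (1000 × 9.81) = 46.28 m.
Total head at P-8: h = z + ψ = -21.67 + 46.28 = 24.61 m.
Total head at P-14: h = 17.67 m (water level in the piezometer is the total head).
Head difference: h(P-8) − h(P-14) = 24.61 − 17.67 = 6.94 m.
Hydraulic gradient: i = |Δh| / L = 6.94 / 152 = 0.0457.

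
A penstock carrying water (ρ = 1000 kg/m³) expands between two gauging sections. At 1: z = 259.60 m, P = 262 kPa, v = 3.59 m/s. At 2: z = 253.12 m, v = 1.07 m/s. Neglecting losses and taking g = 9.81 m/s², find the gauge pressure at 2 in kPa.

Pressure head at 1: ψ₁ = P₁/(ρg) = 262×1000 / (1000 × 9.81) = 26.71 m.
Velocity heads: v₁²/2g = 3.59²/19.62 = 0.657 m; v₂²/2g = 1.07²/19.62 = 0.058 m.
Total head H = z₁ + ψ₁ + v₁²/2g = 259.60 + 26.71 + 0.657 = 286.97 m.
ψ₂ = H − z₂ − v₂²/2g = 286.97 − 253.12 − 0.058 = 33.79 m.
P₂ = ρgψ₂ = 1000 × 9.81 × 33.79 ≈ 331 kPa.

P₂ ≈ 331 kPa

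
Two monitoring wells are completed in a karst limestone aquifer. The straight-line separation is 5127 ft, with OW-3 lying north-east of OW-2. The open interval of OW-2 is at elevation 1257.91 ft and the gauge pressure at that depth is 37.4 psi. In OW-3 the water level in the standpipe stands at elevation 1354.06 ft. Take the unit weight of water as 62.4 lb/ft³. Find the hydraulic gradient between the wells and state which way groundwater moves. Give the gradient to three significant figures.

Pressure head at OW-2: ψ = 144·P/γ = 144 × 37.4 / 62.4 = 86.31 ft.
Total head at OW-2: h = z + ψ = 1257.91 + 86.31 = 1344.22 ft.
Total head at OW-3: h = 1354.06 ft (water level in the piezometer is the total head).
Head difference: h(OW-2) − h(OW-3) = 1344.22 − 1354.06 = -9.84 ft.
Hydraulic gradient: i = |Δh| / L = 9.84 / 5127 = 0.00192.
Flow is from higher to lower head: from OW-3 toward OW-2, i.e. toward the south-west.

i ≈ 0.00192; groundwater flows toward the south-west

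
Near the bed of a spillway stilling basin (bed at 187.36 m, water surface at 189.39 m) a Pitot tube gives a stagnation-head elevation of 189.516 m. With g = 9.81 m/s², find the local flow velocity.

v ≈ 1.57 m/s

Near the bed, under hydrostatic conditions, the piezometric head (z + ψ) equals the free-surface elevation, 189.39 m.
Velocity head = total − piezometric = 189.516 − 189.39 = 0.126 m.
v = √(2g·h_v) = √(2 × 9.81 × 0.126) = 1.57 m/s.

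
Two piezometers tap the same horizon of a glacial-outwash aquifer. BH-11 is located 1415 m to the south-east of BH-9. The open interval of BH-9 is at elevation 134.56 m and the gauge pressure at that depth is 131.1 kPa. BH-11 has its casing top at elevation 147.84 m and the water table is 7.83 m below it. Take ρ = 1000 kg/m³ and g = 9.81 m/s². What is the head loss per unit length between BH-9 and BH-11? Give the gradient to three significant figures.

Pressure head at BH-9: ψ = P/(ρg) = 131.1×1000 / (1000 × 9.81) = 13.36 m.
Total head at BH-9: h = z + ψ = 134.56 + 13.36 = 147.92 m.
Total head at BH-11: h = 147.84 − 7.83 = 140.01 m.
Head difference: h(BH-9) − h(BH-11) = 147.92 − 140.01 = 7.91 m.
Hydraulic gradient: i = |Δh| / L = 7.91 / 1415 = 0.00559.

i ≈ 0.00559 m/m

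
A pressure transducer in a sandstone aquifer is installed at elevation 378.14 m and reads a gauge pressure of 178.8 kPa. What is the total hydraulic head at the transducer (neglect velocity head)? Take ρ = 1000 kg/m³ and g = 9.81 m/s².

h ≈ 396.37 m

ψ = P/(ρg) = 178.8×1000 / (1000 × 9.81) = 18.23 m.
h = z + ψ = 378.14 + 18.23 = 396.37 m.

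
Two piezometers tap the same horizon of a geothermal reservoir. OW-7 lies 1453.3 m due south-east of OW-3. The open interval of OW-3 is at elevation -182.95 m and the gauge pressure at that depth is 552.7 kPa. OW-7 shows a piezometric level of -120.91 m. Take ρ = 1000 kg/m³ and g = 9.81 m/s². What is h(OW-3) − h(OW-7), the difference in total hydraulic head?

Pressure head at OW-3: ψ = P/(ρg) = 552.7×1000 / (1000 × 9.81) = 56.34 m.
Total head at OW-3: h = z + ψ = -182.95 + 56.34 = -126.61 m.
Total head at OW-7: h = -120.91 m (water level in the piezometer is the total head).
Head difference: h(OW-3) − h(OW-7) = -126.61 − (-120.91) = -5.70 m.

Δh ≈ -5.70 m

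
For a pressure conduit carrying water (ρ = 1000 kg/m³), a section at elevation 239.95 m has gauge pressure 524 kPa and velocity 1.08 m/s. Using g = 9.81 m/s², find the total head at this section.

Pressure head ψ = P/(ρg) = 524×1000 / (1000 × 9.81) = 53.41 m.
Velocity head = v²/(2g) = 1.08² / (2 × 9.81) = 0.059 m.
h = z + ψ + v²/(2g) = 239.95 + 53.41 + 0.059 = 293.42 m.

h ≈ 293.42 m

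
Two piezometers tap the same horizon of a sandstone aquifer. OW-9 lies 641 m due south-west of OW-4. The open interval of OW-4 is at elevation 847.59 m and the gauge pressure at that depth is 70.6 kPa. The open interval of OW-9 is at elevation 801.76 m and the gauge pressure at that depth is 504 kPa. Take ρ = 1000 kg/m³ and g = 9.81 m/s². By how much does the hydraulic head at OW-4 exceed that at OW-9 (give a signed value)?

Δh ≈ 1.65 m

Pressure head at OW-4: ψ = P/(ρg) = 70.6×1000 / (1000 × 9.81) = 7.20 m.
Total head at OW-4: h = z + ψ = 847.59 + 7.20 = 854.79 m.
Pressure head at OW-9: ψ = P/(ρg) = 504×1000 / (1000 × 9.81) = 51.38 m.
Total head at OW-9: h = z + ψ = 801.76 + 51.38 = 853.14 m.
Head difference: h(OW-4) − h(OW-9) = 854.79 − 853.14 = 1.65 m.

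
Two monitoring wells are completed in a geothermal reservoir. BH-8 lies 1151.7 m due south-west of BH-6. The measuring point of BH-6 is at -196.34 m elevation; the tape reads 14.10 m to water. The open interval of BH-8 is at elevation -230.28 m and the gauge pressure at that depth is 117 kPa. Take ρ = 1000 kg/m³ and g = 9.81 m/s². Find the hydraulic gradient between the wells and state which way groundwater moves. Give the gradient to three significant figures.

i ≈ 0.00687; groundwater flows toward the south-west

Total head at BH-6: h = -196.34 − 14.10 = -210.44 m.
Pressure head at BH-8: ψ = P/(ρg) = 117×1000 / (1000 × 9.81) = 11.93 m.
Total head at BH-8: h = z + ψ = -230.28 + 11.93 = -218.35 m.
Head difference: h(BH-6) − h(BH-8) = -210.44 − (-218.35) = 7.91 m.
Hydraulic gradient: i = |Δh| / L = 7.91 / 1151.7 = 0.00687.
Flow is from higher to lower head: from BH-6 toward BH-8, i.e. toward the south-west.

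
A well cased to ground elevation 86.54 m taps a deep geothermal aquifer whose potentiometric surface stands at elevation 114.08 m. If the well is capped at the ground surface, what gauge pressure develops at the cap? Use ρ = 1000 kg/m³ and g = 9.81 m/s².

P ≈ 270 kPa

Head above the cap: Δh = 114.08 − 86.54 = 27.54 m.
P = ρgΔh = 1000 × 9.81 × 27.54 = 270167 Pa ≈ 270 kPa.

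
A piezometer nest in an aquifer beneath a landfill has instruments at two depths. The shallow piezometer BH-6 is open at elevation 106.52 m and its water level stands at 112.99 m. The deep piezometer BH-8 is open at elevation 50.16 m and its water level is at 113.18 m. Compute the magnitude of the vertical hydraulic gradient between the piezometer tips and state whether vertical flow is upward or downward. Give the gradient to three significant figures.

Total head at BH-6: h = 112.99 m (water level in the standpipe).
Total head at BH-8: h = 113.18 m.
Δh = h(BH-6) − h(BH-8) = 112.99 − 113.18 = -0.19 m.
Vertical separation Δz = 106.52 − 50.16 = 56.36 m.
|i_v| = |Δh| / Δz = 0.19 / 56.36 = 0.00337.
Head is higher in the deep piezometer, so vertical flow is upward (discharge condition).

|i_v| ≈ 0.00337; vertical flow is upward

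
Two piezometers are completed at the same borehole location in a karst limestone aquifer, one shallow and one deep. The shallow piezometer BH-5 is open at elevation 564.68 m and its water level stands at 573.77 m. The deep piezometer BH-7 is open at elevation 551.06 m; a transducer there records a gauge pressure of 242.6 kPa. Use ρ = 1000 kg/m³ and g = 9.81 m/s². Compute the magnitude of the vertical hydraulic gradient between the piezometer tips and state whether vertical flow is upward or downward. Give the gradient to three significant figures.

Total head at BH-5: h = 573.77 m (water level in the standpipe).
Pressure head at BH-7: ψ = P/(ρg) = 242.6×1000 / (1000 × 9.81) = 24.73 m.
Total head at BH-7: h = z + ψ = 551.06 + 24.73 = 575.79 m.
Δh = h(BH-5) − h(BH-7) = 573.77 − 575.79 = -2.02 m.
Vertical separation Δz = 564.68 − 551.06 = 13.62 m.
|i_v| = |Δh| / Δz = 2.02 / 13.62 = 0.148.
Head is higher in the deep piezometer, so vertical flow is upward (discharge condition).

|i_v| ≈ 0.148; vertical flow is upward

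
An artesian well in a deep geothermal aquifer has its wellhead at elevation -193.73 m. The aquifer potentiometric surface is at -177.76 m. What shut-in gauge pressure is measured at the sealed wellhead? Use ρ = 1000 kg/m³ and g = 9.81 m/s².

Head above the cap: Δh = -177.76 − (-193.73) = 15.97 m.
P = ρgΔh = 1000 × 9.81 × 15.97 = 156666 Pa ≈ 157 kPa.

P ≈ 157 kPa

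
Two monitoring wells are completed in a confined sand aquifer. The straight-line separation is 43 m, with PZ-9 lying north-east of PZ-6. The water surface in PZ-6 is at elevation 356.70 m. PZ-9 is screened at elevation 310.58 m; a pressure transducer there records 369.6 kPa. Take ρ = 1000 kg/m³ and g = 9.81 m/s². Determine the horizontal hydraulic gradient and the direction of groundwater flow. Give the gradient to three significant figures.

Total head at PZ-6: h = 356.70 m (water level in the piezometer is the total head).
Pressure head at PZ-9: ψ = P/(ρg) = 369.6×1000 / (1000 × 9.81) = 37.68 m.
Total head at PZ-9: h = z + ψ = 310.58 + 37.68 = 348.26 m.
Head difference: h(PZ-6) − h(PZ-9) = 356.70 − 348.26 = 8.44 m.
Hydraulic gradient: i = |Δh| / L = 8.44 / 43 = 0.196.
Flow is from higher to lower head: from PZ-6 toward PZ-9, i.e. toward the north-east.

i ≈ 0.196; groundwater flows toward the north-east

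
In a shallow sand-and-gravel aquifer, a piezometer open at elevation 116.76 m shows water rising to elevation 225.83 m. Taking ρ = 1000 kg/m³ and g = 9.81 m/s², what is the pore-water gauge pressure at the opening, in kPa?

P ≈ 1070 kPa

Pressure head ψ = h − z = 225.83 − 116.76 = 109.07 m.
P = ρgψ = 1000 × 9.81 × 109.07 = 1069977 Pa ≈ 1070 kPa.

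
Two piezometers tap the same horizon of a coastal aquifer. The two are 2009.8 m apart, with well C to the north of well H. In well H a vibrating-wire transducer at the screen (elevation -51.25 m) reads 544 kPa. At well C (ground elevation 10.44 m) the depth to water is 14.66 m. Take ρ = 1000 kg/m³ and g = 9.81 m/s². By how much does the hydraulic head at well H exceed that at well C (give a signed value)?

Δh ≈ 8.42 m

Pressure head at well H: ψ = P/(ρg) = 544×1000 / (1000 × 9.81) = 55.45 m.
Total head at well H: h = z + ψ = -51.25 + 55.45 = 4.20 m.
Total head at well C: h = 10.44 − 14.66 = -4.22 m.
Head difference: h(well H) − h(well C) = 4.20 − (-4.22) = 8.42 m.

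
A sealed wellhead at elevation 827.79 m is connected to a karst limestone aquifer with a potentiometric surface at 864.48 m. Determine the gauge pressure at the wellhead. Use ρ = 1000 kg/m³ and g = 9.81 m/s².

Head above the cap: Δh = 864.48 − 827.79 = 36.69 m.
P = ρgΔh = 1000 × 9.81 × 36.69 = 359929 Pa ≈ 360 kPa.

P ≈ 360 kPa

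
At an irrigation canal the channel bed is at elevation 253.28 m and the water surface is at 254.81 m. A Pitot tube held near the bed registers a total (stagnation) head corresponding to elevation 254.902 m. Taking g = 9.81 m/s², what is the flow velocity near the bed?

v ≈ 1.34 m/s

Near the bed, under hydrostatic conditions, the piezometric head (z + ψ) equals the free-surface elevation, 254.81 m.
Velocity head = total − piezometric = 254.902 − 254.81 = 0.092 m.
v = √(2g·h_v) = √(2 × 9.81 × 0.092) = 1.34 m/s.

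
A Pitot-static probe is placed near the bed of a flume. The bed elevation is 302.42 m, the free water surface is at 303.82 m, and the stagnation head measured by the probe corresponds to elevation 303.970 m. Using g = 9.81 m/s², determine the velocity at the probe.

Near the bed, under hydrostatic conditions, the piezometric head (z + ψ) equals the free-surface elevation, 303.82 m.
Velocity head = total − piezometric = 303.970 − 303.82 = 0.150 m.
v = √(2g·h_v) = √(2 × 9.81 × 0.150) = 1.72 m/s.

v ≈ 1.72 m/s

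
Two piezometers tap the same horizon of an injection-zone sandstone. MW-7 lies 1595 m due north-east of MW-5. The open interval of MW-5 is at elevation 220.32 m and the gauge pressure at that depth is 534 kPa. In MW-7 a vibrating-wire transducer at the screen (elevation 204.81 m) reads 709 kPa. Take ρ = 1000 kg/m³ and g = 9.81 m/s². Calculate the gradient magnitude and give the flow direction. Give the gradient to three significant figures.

Pressure head at MW-5: ψ = P/(ρg) = 534×1000 / (1000 × 9.81) = 54.43 m.
Total head at MW-5: h = z + ψ = 220.32 + 54.43 = 274.75 m.
Pressure head at MW-7: ψ = P/(ρg) = 709×1000 / (1000 × 9.81) = 72.27 m.
Total head at MW-7: h = z + ψ = 204.81 + 72.27 = 277.08 m.
Head difference: h(MW-5) − h(MW-7) = 274.75 − 277.08 = -2.33 m.
Hydraulic gradient: i = |Δh| / L = 2.33 / 1595 = 0.00146.
Flow is from higher to lower head: from MW-7 toward MW-5, i.e. toward the south-west.

i ≈ 0.00146; groundwater flows toward the south-west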